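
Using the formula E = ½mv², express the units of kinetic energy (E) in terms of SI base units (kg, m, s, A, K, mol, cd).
Units of each symbol in E = ½mv²:
  m (mass): kg
  v (speed): m/s  → to the power 2, contributes m²/s²
  The factor ½ is dimensionless.

Multiplying the contributions: [kg] · [m²/s²]
Adding exponents of each base unit: kg: 1, m: 2, s: -2
SI base units of kinetic energy: kg·m²/s²

Answer: kg·m²/s²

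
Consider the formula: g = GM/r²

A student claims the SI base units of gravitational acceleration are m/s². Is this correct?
Units of each symbol in g = GM/r²:
  G (gravitational constant): m³/(kg·s²)
  M (mass): kg
  r (distance): m  → to the power 2 in the denominator, contributes 1/m²

Multiplying the contributions: [m³/(kg·s²)] · [kg] · [1/m²]
Adding exponents of each base unit: m: 1, s: -2
SI base units of gravitational acceleration: m/s²

The claimed units m/s² match the derived units, so the claim is correct.

Answer: Yes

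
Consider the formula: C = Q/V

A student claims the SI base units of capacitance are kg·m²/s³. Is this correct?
Units of each symbol in C = Q/V:
  Q (charge, in coulombs): s·A
  V (voltage, in volts): kg·m²/(s³·A)  → in the denominator, contributes s³·A/(kg·m²)

Multiplying the contributions: [s·A] · [s³·A/(kg·m²)]
Adding exponents of each base unit: kg: -1, m: -2, s: 4, A: 2
SI base units of capacitance: s⁴·A²/(kg·m²)

The claimed units kg·m²/s³ (exponents kg: 1, m: 2, s: -3) do not match the derived units s⁴·A²/(kg·m²) (exponents kg: -1, m: -2, s: 4, A: 2), so the claim is incorrect.

Answer: No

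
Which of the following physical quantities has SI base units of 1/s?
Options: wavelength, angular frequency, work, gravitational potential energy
Checking the SI base units of each option:
  wavelength (λ = v/f): m  ✗
  angular frequency (ω = 2πf): 1/s  ✓ matches
  work (W = Fd): kg·m²/s²  ✗
  gravitational potential energy (U = -GMm/r): kg·m²/s²  ✗

Only angular frequency has units 1/s.

Answer: angular frequency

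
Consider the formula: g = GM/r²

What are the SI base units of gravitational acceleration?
Units of each symbol in g = GM/r²:
  G (gravitational constant): m³/(kg·s²)
  M (mass): kg
  r (distance): m  → to the power 2 in the denominator, contributes 1/m²

Multiplying the contributions: [m³/(kg·s²)] · [kg] · [1/m²]
Adding exponents of each base unit: m: 1, s: -2
SI base units of gravitational acceleration: m/s²

Answer: m/s²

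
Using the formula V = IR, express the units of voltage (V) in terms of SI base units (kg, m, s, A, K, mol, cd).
Units of each symbol in V = IR:
  I (current): A
  R (resistance, in ohms): kg·m²/(s³·A²)

Multiplying the contributions: [A] · [kg·m²/(s³·A²)]
Adding exponents of each base unit: kg: 1, m: 2, s: -3, A: -1
SI base units of voltage: kg·m²/(s³·A)

Answer: kg·m²/(s³·A)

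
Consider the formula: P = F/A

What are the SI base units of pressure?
Units of each symbol in P = F/A:
  F (force): kg·m/s²
  A (area): m²  → in the denominator, contributes 1/m²

Multiplying the contributions: [kg·m/s²] · [1/m²]
Adding exponents of each base unit: kg: 1, m: -1, s: -2
SI base units of pressure: kg/(m·s²)

Answer: kg/(m·s²)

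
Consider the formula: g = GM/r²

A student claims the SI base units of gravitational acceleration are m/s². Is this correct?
Units of each symbol in g = GM/r²:
  G (gravitational constant): m³/(kg·s²)
  M (mass): kg
  r (distance): m  → to the power 2 in the denominator, contributes 1/m²

Multiplying the contributions: [m³/(kg·s²)] · [kg] · [1/m²]
Adding exponents of each base unit: m: 1, s: -2
SI base units of gravitational acceleration: m/s²

The claimed units m/s² match the derived units, so the claim is correct.

Answer: Yes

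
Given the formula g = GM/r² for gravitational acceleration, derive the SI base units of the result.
Units of each symbol in g = GM/r²:
  G (gravitational constant): m³/(kg·s²)
  M (mass): kg
  r (distance): m  → to the power 2 in the denominator, contributes 1/m²

Multiplying the contributions: [m³/(kg·s²)] · [kg] · [1/m²]
Adding exponents of each base unit: m: 1, s: -2
SI base units of gravitational acceleration: m/s²

Answer: m/s²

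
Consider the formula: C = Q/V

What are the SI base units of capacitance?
Units of each symbol in C = Q/V:
  Q (charge, in coulombs): s·A
  V (voltage, in volts): kg·m²/(s³·A)  → in the denominator, contributes s³·A/(kg·m²)

Multiplying the contributions: [s·A] · [s³·A/(kg·m²)]
Adding exponents of each base unit: kg: -1, m: -2, s: 4, A: 2
SI base units of capacitance: s⁴·A²/(kg·m²)

Answer: s⁴·A²/(kg·m²)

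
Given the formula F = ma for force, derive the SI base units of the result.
Units of each symbol in F = ma:
  m (mass): kg
  a (acceleration): m/s²

Multiplying the contributions: [kg] · [m/s²]
Adding exponents of each base unit: kg: 1, m: 1, s: -2
SI base units of force: kg·m/s²

Answer: kg·m/s²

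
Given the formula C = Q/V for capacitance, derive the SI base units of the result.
Units of each symbol in C = Q/V:
  Q (charge, in coulombs): s·A
  V (voltage, in volts): kg·m²/(s³·A)  → in the denominator, contributes s³·A/(kg·m²)

Multiplying the contributions: [s·A] · [s³·A/(kg·m²)]
Adding exponents of each base unit: kg: -1, m: -2, s: 4, A: 2
SI base units of capacitance: s⁴·A²/(kg·m²)

Answer: s⁴·A²/(kg·m²)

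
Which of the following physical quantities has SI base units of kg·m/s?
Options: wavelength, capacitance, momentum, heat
Checking the SI base units of each option:
  wavelength (λ = v/f): m  ✗
  capacitance (C = Q/V): s⁴·A²/(kg·m²)  ✗
  momentum (p = mv): kg·m/s  ✓ matches
  heat (Q = mcΔT): kg·m²/s²  ✗

Only momentum has units kg·m/s.

Answer: momentum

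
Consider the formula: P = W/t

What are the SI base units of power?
Units of each symbol in P = W/t:
  W (work): kg·m²/s²
  t (time): s  → in the denominator, contributes 1/s

Multiplying the contributions: [kg·m²/s²] · [1/s]
Adding exponents of each base unit: kg: 1, m: 2, s: -3
SI base units of power: kg·m²/s³

Answer: kg·m²/s³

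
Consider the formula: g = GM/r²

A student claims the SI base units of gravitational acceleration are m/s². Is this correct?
Units of each symbol in g = GM/r²:
  G (gravitational constant): m³/(kg·s²)
  M (mass): kg
  r (distance): m  → to the power 2 in the denominator, contributes 1/m²

Multiplying the contributions: [m³/(kg·s²)] · [kg] · [1/m²]
Adding exponents of each base unit: m: 1, s: -2
SI base units of gravitational acceleration: m/s²

The claimed units m/s² match the derived units, so the claim is correct.

Answer: Yes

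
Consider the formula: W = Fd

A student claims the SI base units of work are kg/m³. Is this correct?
Units of each symbol in W = Fd:
  F (force): kg·m/s²
  d (displacement): m

Multiplying the contributions: [kg·m/s²] · [m]
Adding exponents of each base unit: kg: 1, m: 2, s: -2
SI base units of work: kg·m²/s²

The claimed units kg/m³ (exponents kg: 1, m: -3) do not match the derived units kg·m²/s² (exponents kg: 1, m: 2, s: -2), so the claim is incorrect.

Answer: No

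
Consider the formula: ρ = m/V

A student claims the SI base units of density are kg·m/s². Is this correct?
Units of each symbol in ρ = m/V:
  m (mass): kg
  V (volume): m³  → in the denominator, contributes 1/m³

Multiplying the contributions: [kg] · [1/m³]
Adding exponents of each base unit: kg: 1, m: -3
SI base units of density: kg/m³

The claimed units kg·m/s² (exponents kg: 1, m: 1, s: -2) do not match the derived units kg/m³ (exponents kg: 1, m: -3), so the claim is incorrect.

Answer: No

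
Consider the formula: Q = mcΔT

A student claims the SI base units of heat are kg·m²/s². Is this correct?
Units of each symbol in Q = mcΔT:
  m (mass): kg
  c (specific heat capacity, in J/(kg·K)): m²/(s²·K)
  ΔT (temperature change): K

Multiplying the contributions: [kg] · [m²/(s²·K)] · [K]
Adding exponents of each base unit: kg: 1, m: 2, s: -2
SI base units of heat: kg·m²/s²

The claimed units kg·m²/s² match the derived units, so the claim is correct.

Answer: Yes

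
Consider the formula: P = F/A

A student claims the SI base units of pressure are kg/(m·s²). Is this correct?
Units of each symbol in P = F/A:
  F (force): kg·m/s²
  A (area): m²  → in the denominator, contributes 1/m²

Multiplying the contributions: [kg·m/s²] · [1/m²]
Adding exponents of each base unit: kg: 1, m: -1, s: -2
SI base units of pressure: kg/(m·s²)

The claimed units kg/(m·s²) match the derived units, so the claim is correct.

Answer: Yes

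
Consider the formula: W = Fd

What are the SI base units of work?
Units of each symbol in W = Fd:
  F (force): kg·m/s²
  d (displacement): m

Multiplying the contributions: [kg·m/s²] · [m]
Adding exponents of each base unit: kg: 1, m: 2, s: -2
SI base units of work: kg·m²/s²

Answer: kg·m²/s²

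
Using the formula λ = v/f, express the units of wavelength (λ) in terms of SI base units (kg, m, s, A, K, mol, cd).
Units of each symbol in λ = v/f:
  v (wave speed): m/s
  f (frequency): 1/s  → in the denominator, contributes s

Multiplying the contributions: [m/s] · [s]
Adding exponents of each base unit: m: 1
SI base units of wavelength: m

Answer: m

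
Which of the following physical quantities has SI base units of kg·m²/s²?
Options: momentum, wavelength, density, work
Checking the SI base units of each option:
  momentum (p = mv): kg·m/s  ✗
  wavelength (λ = v/f): m  ✗
  density (ρ = m/V): kg/m³  ✗
  work (W = Fd): kg·m²/s²  ✓ matches

Only work has units kg·m²/s².

Answer: work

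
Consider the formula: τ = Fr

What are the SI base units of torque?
Units of each symbol in τ = Fr:
  F (force): kg·m/s²
  r (lever arm): m

Multiplying the contributions: [kg·m/s²] · [m]
Adding exponents of each base unit: kg: 1, m: 2, s: -2
SI base units of torque: kg·m²/s²

Answer: kg·m²/s²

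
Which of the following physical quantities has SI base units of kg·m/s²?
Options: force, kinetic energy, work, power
Checking the SI base units of each option:
  force (F = ma): kg·m/s²  ✓ matches
  kinetic energy (E = ½mv²): kg·m²/s²  ✗
  work (W = Fd): kg·m²/s²  ✗
  power (P = W/t): kg·m²/s³  ✗

Only force has units kg·m/s².

Answer: force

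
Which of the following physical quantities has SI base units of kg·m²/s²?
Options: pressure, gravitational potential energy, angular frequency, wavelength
Checking the SI base units of each option:
  pressure (P = F/A): kg/(m·s²)  ✗
  gravitational potential energy (U = -GMm/r): kg·m²/s²  ✓ matches
  angular frequency (ω = 2πf): 1/s  ✗
  wavelength (λ = v/f): m  ✗

Only gravitational potential energy has units kg·m²/s².

Answer: gravitational potential energy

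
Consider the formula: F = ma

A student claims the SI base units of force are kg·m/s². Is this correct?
Units of each symbol in F = ma:
  m (mass): kg
  a (acceleration): m/s²

Multiplying the contributions: [kg] · [m/s²]
Adding exponents of each base unit: kg: 1, m: 1, s: -2
SI base units of force: kg·m/s²

The claimed units kg·m/s² match the derived units, so the claim is correct.

Answer: Yes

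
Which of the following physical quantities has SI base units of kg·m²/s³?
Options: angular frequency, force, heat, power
Checking the SI base units of each option:
  angular frequency (ω = 2πf): 1/s  ✗
  force (F = ma): kg·m/s²  ✗
  heat (Q = mcΔT): kg·m²/s²  ✗
  power (P = W/t): kg·m²/s³  ✓ matches

Only power has units kg·m²/s³.

Answer: power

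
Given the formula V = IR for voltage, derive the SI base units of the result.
Units of each symbol in V = IR:
  I (current): A
  R (resistance, in ohms): kg·m²/(s³·A²)

Multiplying the contributions: [A] · [kg·m²/(s³·A²)]
Adding exponents of each base unit: kg: 1, m: 2, s: -3, A: -1
SI base units of voltage: kg·m²/(s³·A)

Answer: kg·m²/(s³·A)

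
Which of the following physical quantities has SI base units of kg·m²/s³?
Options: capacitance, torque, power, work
Checking the SI base units of each option:
  capacitance (C = Q/V): s⁴·A²/(kg·m²)  ✗
  torque (τ = Fr): kg·m²/s²  ✗
  power (P = W/t): kg·m²/s³  ✓ matches
  work (W = Fd): kg·m²/s²  ✗

Only power has units kg·m²/s³.

Answer: power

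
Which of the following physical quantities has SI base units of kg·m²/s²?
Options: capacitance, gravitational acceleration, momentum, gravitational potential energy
Checking the SI base units of each option:
  capacitance (C = Q/V): s⁴·A²/(kg·m²)  ✗
  gravitational acceleration (g = GM/r²): m/s²  ✗
  momentum (p = mv): kg·m/s  ✗
  gravitational potential energy (U = -GMm/r): kg·m²/s²  ✓ matches

Only gravitational potential energy has units kg·m²/s².

Answer: gravitational potential energy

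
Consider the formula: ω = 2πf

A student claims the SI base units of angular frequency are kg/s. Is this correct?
Units of each symbol in ω = 2πf:
  f (frequency): 1/s
  The factor 2π is dimensionless.

Multiplying the contributions: [1/s]
Adding exponents of each base unit: s: -1
SI base units of angular frequency: 1/s

The claimed units kg/s (exponents kg: 1, s: -1) do not match the derived units 1/s (exponents s: -1), so the claim is incorrect.

Answer: No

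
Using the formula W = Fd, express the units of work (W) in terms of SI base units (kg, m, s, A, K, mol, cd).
Units of each symbol in W = Fd:
  F (force): kg·m/s²
  d (displacement): m

Multiplying the contributions: [kg·m/s²] · [m]
Adding exponents of each base unit: kg: 1, m: 2, s: -2
SI base units of work: kg·m²/s²

Answer: kg·m²/s²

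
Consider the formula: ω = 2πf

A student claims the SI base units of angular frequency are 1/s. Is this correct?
Units of each symbol in ω = 2πf:
  f (frequency): 1/s
  The factor 2π is dimensionless.

Multiplying the contributions: [1/s]
Adding exponents of each base unit: s: -1
SI base units of angular frequency: 1/s

The claimed units 1/s match the derived units, so the claim is correct.

Answer: Yes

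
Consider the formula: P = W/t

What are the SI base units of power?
Units of each symbol in P = W/t:
  W (work): kg·m²/s²
  t (time): s  → in the denominator, contributes 1/s

Multiplying the contributions: [kg·m²/s²] · [1/s]
Adding exponents of each base unit: kg: 1, m: 2, s: -3
SI base units of power: kg·m²/s³

Answer: kg·m²/s³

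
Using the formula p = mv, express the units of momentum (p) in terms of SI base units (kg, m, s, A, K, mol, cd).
Units of each symbol in p = mv:
  m (mass): kg
  v (velocity): m/s

Multiplying the contributions: [kg] · [m/s]
Adding exponents of each base unit: kg: 1, m: 1, s: -1
SI base units of momentum: kg·m/s

Answer: kg·m/s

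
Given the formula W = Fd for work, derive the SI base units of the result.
Units of each symbol in W = Fd:
  F (force): kg·m/s²
  d (displacement): m

Multiplying the contributions: [kg·m/s²] · [m]
Adding exponents of each base unit: kg: 1, m: 2, s: -2
SI base units of work: kg·m²/s²

Answer: kg·m²/s²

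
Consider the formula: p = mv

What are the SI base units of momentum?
Units of each symbol in p = mv:
  m (mass): kg
  v (velocity): m/s

Multiplying the contributions: [kg] · [m/s]
Adding exponents of each base unit: kg: 1, m: 1, s: -1
SI base units of momentum: kg·m/s

Answer: kg·m/s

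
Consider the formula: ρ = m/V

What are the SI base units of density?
Units of each symbol in ρ = m/V:
  m (mass): kg
  V (volume): m³  → in the denominator, contributes 1/m³

Multiplying the contributions: [kg] · [1/m³]
Adding exponents of each base unit: kg: 1, m: -3
SI base units of density: kg/m³

Answer: kg/m³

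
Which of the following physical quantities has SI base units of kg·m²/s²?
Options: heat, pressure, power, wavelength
Checking the SI base units of each option:
  heat (Q = mcΔT): kg·m²/s²  ✓ matches
  pressure (P = F/A): kg/(m·s²)  ✗
  power (P = W/t): kg·m²/s³  ✗
  wavelength (λ = v/f): m  ✗

Only heat has units kg·m²/s².

Answer: heat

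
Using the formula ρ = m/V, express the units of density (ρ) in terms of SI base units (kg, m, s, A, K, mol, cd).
Units of each symbol in ρ = m/V:
  m (mass): kg
  V (volume): m³  → in the denominator, contributes 1/m³

Multiplying the contributions: [kg] · [1/m³]
Adding exponents of each base unit: kg: 1, m: -3
SI base units of density: kg/m³

Answer: kg/m³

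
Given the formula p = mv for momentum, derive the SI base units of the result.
Units of each symbol in p = mv:
  m (mass): kg
  v (velocity): m/s

Multiplying the contributions: [kg] · [m/s]
Adding exponents of each base unit: kg: 1, m: 1, s: -1
SI base units of momentum: kg·m/s

Answer: kg·m/s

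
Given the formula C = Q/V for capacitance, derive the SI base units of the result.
Units of each symbol in C = Q/V:
  Q (charge, in coulombs): s·A
  V (voltage, in volts): kg·m²/(s³·A)  → in the denominator, contributes s³·A/(kg·m²)

Multiplying the contributions: [s·A] · [s³·A/(kg·m²)]
Adding exponents of each base unit: kg: -1, m: -2, s: 4, A: 2
SI base units of capacitance: s⁴·A²/(kg·m²)

Answer: s⁴·A²/(kg·m²)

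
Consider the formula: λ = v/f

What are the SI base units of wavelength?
Units of each symbol in λ = v/f:
  v (wave speed): m/s
  f (frequency): 1/s  → in the denominator, contributes s

Multiplying the contributions: [m/s] · [s]
Adding exponents of each base unit: m: 1
SI base units of wavelength: m

Answer: m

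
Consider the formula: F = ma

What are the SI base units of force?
Units of each symbol in F = ma:
  m (mass): kg
  a (acceleration): m/s²

Multiplying the contributions: [kg] · [m/s²]
Adding exponents of each base unit: kg: 1, m: 1, s: -2
SI base units of force: kg·m/s²

Answer: kg·m/s²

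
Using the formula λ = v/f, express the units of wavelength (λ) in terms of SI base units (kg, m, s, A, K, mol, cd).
Units of each symbol in λ = v/f:
  v (wave speed): m/s
  f (frequency): 1/s  → in the denominator, contributes s

Multiplying the contributions: [m/s] · [s]
Adding exponents of each base unit: m: 1
SI base units of wavelength: m

Answer: m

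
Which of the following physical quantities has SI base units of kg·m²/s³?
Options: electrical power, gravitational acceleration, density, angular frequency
Checking the SI base units of each option:
  electrical power (P = IV): kg·m²/s³  ✓ matches
  gravitational acceleration (g = GM/r²): m/s²  ✗
  density (ρ = m/V): kg/m³  ✗
  angular frequency (ω = 2πf): 1/s  ✗

Only electrical power has units kg·m²/s³.

Answer: electrical power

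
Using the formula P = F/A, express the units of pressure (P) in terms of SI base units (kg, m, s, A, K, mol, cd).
Units of each symbol in P = F/A:
  F (force): kg·m/s²
  A (area): m²  → in the denominator, contributes 1/m²

Multiplying the contributions: [kg·m/s²] · [1/m²]
Adding exponents of each base unit: kg: 1, m: -1, s: -2
SI base units of pressure: kg/(m·s²)

Answer: kg/(m·s²)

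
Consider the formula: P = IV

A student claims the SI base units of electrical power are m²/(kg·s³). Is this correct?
Units of each symbol in P = IV:
  I (current): A
  V (voltage, in volts): kg·m²/(s³·A)

Multiplying the contributions: [A] · [kg·m²/(s³·A)]
Adding exponents of each base unit: kg: 1, m: 2, s: -3
SI base units of electrical power: kg·m²/s³

The claimed units m²/(kg·s³) (exponents kg: -1, m: 2, s: -3) do not match the derived units kg·m²/s³ (exponents kg: 1, m: 2, s: -3), so the claim is incorrect.

Answer: No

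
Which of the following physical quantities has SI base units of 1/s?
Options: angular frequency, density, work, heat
Checking the SI base units of each option:
  angular frequency (ω = 2πf): 1/s  ✓ matches
  density (ρ = m/V): kg/m³  ✗
  work (W = Fd): kg·m²/s²  ✗
  heat (Q = mcΔT): kg·m²/s²  ✗

Only angular frequency has units 1/s.

Answer: angular frequency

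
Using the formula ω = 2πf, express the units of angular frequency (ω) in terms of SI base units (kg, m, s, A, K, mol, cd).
Units of each symbol in ω = 2πf:
  f (frequency): 1/s
  The factor 2π is dimensionless.

Multiplying the contributions: [1/s]
Adding exponents of each base unit: s: -1
SI base units of angular frequency: 1/s

Answer: 1/s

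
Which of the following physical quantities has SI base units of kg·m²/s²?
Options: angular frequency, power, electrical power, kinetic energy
Checking the SI base units of each option:
  angular frequency (ω = 2πf): 1/s  ✗
  power (P = W/t): kg·m²/s³  ✗
  electrical power (P = IV): kg·m²/s³  ✗
  kinetic energy (E = ½mv²): kg·m²/s²  ✓ matches

Only kinetic energy has units kg·m²/s².

Answer: kinetic energy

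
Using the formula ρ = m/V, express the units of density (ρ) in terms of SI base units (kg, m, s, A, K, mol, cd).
Units of each symbol in ρ = m/V:
  m (mass): kg
  V (volume): m³  → in the denominator, contributes 1/m³

Multiplying the contributions: [kg] · [1/m³]
Adding exponents of each base unit: kg: 1, m: -3
SI base units of density: kg/m³

Answer: kg/m³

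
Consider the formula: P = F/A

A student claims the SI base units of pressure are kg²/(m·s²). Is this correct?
Units of each symbol in P = F/A:
  F (force): kg·m/s²
  A (area): m²  → in the denominator, contributes 1/m²

Multiplying the contributions: [kg·m/s²] · [1/m²]
Adding exponents of each base unit: kg: 1, m: -1, s: -2
SI base units of pressure: kg/(m·s²)

The claimed units kg²/(m·s²) (exponents kg: 2, m: -1, s: -2) do not match the derived units kg/(m·s²) (exponents kg: 1, m: -1, s: -2), so the claim is incorrect.

Answer: No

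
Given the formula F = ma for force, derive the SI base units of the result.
Units of each symbol in F = ma:
  m (mass): kg
  a (acceleration): m/s²

Multiplying the contributions: [kg] · [m/s²]
Adding exponents of each base unit: kg: 1, m: 1, s: -2
SI base units of force: kg·m/s²

Answer: kg·m/s²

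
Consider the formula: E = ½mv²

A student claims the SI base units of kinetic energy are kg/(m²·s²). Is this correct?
Units of each symbol in E = ½mv²:
  m (mass): kg
  v (speed): m/s  → to the power 2, contributes m²/s²
  The factor ½ is dimensionless.

Multiplying the contributions: [kg] · [m²/s²]
Adding exponents of each base unit: kg: 1, m: 2, s: -2
SI base units of kinetic energy: kg·m²/s²

The claimed units kg/(m²·s²) (exponents kg: 1, m: -2, s: -2) do not match the derived units kg·m²/s² (exponents kg: 1, m: 2, s: -2), so the claim is incorrect.

Answer: No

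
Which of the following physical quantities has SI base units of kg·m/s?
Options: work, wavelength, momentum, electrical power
Checking the SI base units of each option:
  work (W = Fd): kg·m²/s²  ✗
  wavelength (λ = v/f): m  ✗
  momentum (p = mv): kg·m/s  ✓ matches
  electrical power (P = IV): kg·m²/s³  ✗

Only momentum has units kg·m/s.

Answer: momentum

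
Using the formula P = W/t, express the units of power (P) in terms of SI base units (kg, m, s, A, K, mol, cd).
Units of each symbol in P = W/t:
  W (work): kg·m²/s²
  t (time): s  → in the denominator, contributes 1/s

Multiplying the contributions: [kg·m²/s²] · [1/s]
Adding exponents of each base unit: kg: 1, m: 2, s: -3
SI base units of power: kg·m²/s³

Answer: kg·m²/s³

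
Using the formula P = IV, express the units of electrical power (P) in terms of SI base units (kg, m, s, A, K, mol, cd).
Units of each symbol in P = IV:
  I (current): A
  V (voltage, in volts): kg·m²/(s³·A)

Multiplying the contributions: [A] · [kg·m²/(s³·A)]
Adding exponents of each base unit: kg: 1, m: 2, s: -3
SI base units of electrical power: kg·m²/s³

Answer: kg·m²/s³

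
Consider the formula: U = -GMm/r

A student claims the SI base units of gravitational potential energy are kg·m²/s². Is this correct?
Units of each symbol in U = -GMm/r:
  G (gravitational constant): m³/(kg·s²)
  M (mass): kg
  m (mass): kg
  r (distance): m  → in the denominator, contributes 1/m
  The minus sign does not affect the units.

Multiplying the contributions: [m³/(kg·s²)] · [kg] · [kg] · [1/m]
Adding exponents of each base unit: kg: 1, m: 2, s: -2
SI base units of gravitational potential energy: kg·m²/s²

The claimed units kg·m²/s² match the derived units, so the claim is correct.

Answer: Yes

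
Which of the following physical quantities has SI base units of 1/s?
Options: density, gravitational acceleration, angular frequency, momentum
Checking the SI base units of each option:
  density (ρ = m/V): kg/m³  ✗
  gravitational acceleration (g = GM/r²): m/s²  ✗
  angular frequency (ω = 2πf): 1/s  ✓ matches
  momentum (p = mv): kg·m/s  ✗

Only angular frequency has units 1/s.

Answer: angular frequency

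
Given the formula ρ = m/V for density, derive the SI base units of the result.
Units of each symbol in ρ = m/V:
  m (mass): kg
  V (volume): m³  → in the denominator, contributes 1/m³

Multiplying the contributions: [kg] · [1/m³]
Adding exponents of each base unit: kg: 1, m: -3
SI base units of density: kg/m³

Answer: kg/m³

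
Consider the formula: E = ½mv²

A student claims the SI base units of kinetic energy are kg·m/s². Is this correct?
Units of each symbol in E = ½mv²:
  m (mass): kg
  v (speed): m/s  → to the power 2, contributes m²/s²
  The factor ½ is dimensionless.

Multiplying the contributions: [kg] · [m²/s²]
Adding exponents of each base unit: kg: 1, m: 2, s: -2
SI base units of kinetic energy: kg·m²/s²

The claimed units kg·m/s² (exponents kg: 1, m: 1, s: -2) do not match the derived units kg·m²/s² (exponents kg: 1, m: 2, s: -2), so the claim is incorrect.

Answer: No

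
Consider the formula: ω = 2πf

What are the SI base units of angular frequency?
Units of each symbol in ω = 2πf:
  f (frequency): 1/s
  The factor 2π is dimensionless.

Multiplying the contributions: [1/s]
Adding exponents of each base unit: s: -1
SI base units of angular frequency: 1/s

Answer: 1/s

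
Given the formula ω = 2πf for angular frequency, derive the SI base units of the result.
Units of each symbol in ω = 2πf:
  f (frequency): 1/s
  The factor 2π is dimensionless.

Multiplying the contributions: [1/s]
Adding exponents of each base unit: s: -1
SI base units of angular frequency: 1/s

Answer: 1/s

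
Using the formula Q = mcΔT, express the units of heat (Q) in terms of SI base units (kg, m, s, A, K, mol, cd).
Units of each symbol in Q = mcΔT:
  m (mass): kg
  c (specific heat capacity, in J/(kg·K)): m²/(s²·K)
  ΔT (temperature change): K

Multiplying the contributions: [kg] · [m²/(s²·K)] · [K]
Adding exponents of each base unit: kg: 1, m: 2, s: -2
SI base units of heat: kg·m²/s²

Answer: kg·m²/s²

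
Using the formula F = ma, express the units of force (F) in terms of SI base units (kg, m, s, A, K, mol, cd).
Units of each symbol in F = ma:
  m (mass): kg
  a (acceleration): m/s²

Multiplying the contributions: [kg] · [m/s²]
Adding exponents of each base unit: kg: 1, m: 1, s: -2
SI base units of force: kg·m/s²

Answer: kg·m/s²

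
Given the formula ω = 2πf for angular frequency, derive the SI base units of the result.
Units of each symbol in ω = 2πf:
  f (frequency): 1/s
  The factor 2π is dimensionless.

Multiplying the contributions: [1/s]
Adding exponents of each base unit: s: -1
SI base units of angular frequency: 1/s

Answer: 1/s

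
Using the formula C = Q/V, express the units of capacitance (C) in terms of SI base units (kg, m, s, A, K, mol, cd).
Units of each symbol in C = Q/V:
  Q (charge, in coulombs): s·A
  V (voltage, in volts): kg·m²/(s³·A)  → in the denominator, contributes s³·A/(kg·m²)

Multiplying the contributions: [s·A] · [s³·A/(kg·m²)]
Adding exponents of each base unit: kg: -1, m: -2, s: 4, A: 2
SI base units of capacitance: s⁴·A²/(kg·m²)

Answer: s⁴·A²/(kg·m²)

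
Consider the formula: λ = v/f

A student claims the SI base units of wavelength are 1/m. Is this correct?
Units of each symbol in λ = v/f:
  v (wave speed): m/s
  f (frequency): 1/s  → in the denominator, contributes s

Multiplying the contributions: [m/s] · [s]
Adding exponents of each base unit: m: 1
SI base units of wavelength: m

The claimed units 1/m (exponents m: -1) do not match the derived units m (exponents m: 1), so the claim is incorrect.

Answer: No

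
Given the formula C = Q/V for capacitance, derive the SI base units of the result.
Units of each symbol in C = Q/V:
  Q (charge, in coulombs): s·A
  V (voltage, in volts): kg·m²/(s³·A)  → in the denominator, contributes s³·A/(kg·m²)

Multiplying the contributions: [s·A] · [s³·A/(kg·m²)]
Adding exponents of each base unit: kg: -1, m: -2, s: 4, A: 2
SI base units of capacitance: s⁴·A²/(kg·m²)

Answer: s⁴·A²/(kg·m²)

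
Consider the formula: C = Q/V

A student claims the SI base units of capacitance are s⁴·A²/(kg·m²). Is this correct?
Units of each symbol in C = Q/V:
  Q (charge, in coulombs): s·A
  V (voltage, in volts): kg·m²/(s³·A)  → in the denominator, contributes s³·A/(kg·m²)

Multiplying the contributions: [s·A] · [s³·A/(kg·m²)]
Adding exponents of each base unit: kg: -1, m: -2, s: 4, A: 2
SI base units of capacitance: s⁴·A²/(kg·m²)

The claimed units s⁴·A²/(kg·m²) match the derived units, so the claim is correct.

Answer: Yes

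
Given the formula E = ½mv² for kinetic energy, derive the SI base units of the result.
Units of each symbol in E = ½mv²:
  m (mass): kg
  v (speed): m/s  → to the power 2, contributes m²/s²
  The factor ½ is dimensionless.

Multiplying the contributions: [kg] · [m²/s²]
Adding exponents of each base unit: kg: 1, m: 2, s: -2
SI base units of kinetic energy: kg·m²/s²

Answer: kg·m²/s²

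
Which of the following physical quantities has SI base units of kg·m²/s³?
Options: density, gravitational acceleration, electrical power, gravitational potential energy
Checking the SI base units of each option:
  density (ρ = m/V): kg/m³  ✗
  gravitational acceleration (g = GM/r²): m/s²  ✗
  electrical power (P = IV): kg·m²/s³  ✓ matches
  gravitational potential energy (U = -GMm/r): kg·m²/s²  ✗

Only electrical power has units kg·m²/s³.

Answer: electrical power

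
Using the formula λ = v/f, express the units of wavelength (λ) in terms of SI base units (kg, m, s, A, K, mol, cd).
Units of each symbol in λ = v/f:
  v (wave speed): m/s
  f (frequency): 1/s  → in the denominator, contributes s

Multiplying the contributions: [m/s] · [s]
Adding exponents of each base unit: m: 1
SI base units of wavelength: m

Answer: m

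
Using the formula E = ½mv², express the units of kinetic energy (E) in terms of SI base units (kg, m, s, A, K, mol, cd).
Units of each symbol in E = ½mv²:
  m (mass): kg
  v (speed): m/s  → to the power 2, contributes m²/s²
  The factor ½ is dimensionless.

Multiplying the contributions: [kg] · [m²/s²]
Adding exponents of each base unit: kg: 1, m: 2, s: -2
SI base units of kinetic energy: kg·m²/s²

Answer: kg·m²/s²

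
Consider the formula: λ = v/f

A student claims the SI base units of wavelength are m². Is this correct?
Units of each symbol in λ = v/f:
  v (wave speed): m/s
  f (frequency): 1/s  → in the denominator, contributes s

Multiplying the contributions: [m/s] · [s]
Adding exponents of each base unit: m: 1
SI base units of wavelength: m

The claimed units m² (exponents m: 2) do not match the derived units m (exponents m: 1), so the claim is incorrect.

Answer: No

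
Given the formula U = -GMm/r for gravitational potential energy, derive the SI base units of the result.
Units of each symbol in U = -GMm/r:
  G (gravitational constant): m³/(kg·s²)
  M (mass): kg
  m (mass): kg
  r (distance): m  → in the denominator, contributes 1/m
  The minus sign does not affect the units.

Multiplying the contributions: [m³/(kg·s²)] · [kg] · [kg] · [1/m]
Adding exponents of each base unit: kg: 1, m: 2, s: -2
SI base units of gravitational potential energy: kg·m²/s²

Answer: kg·m²/s²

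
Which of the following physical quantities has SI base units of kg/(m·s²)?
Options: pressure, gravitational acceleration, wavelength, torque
Checking the SI base units of each option:
  pressure (P = F/A): kg/(m·s²)  ✓ matches
  gravitational acceleration (g = GM/r²): m/s²  ✗
  wavelength (λ = v/f): m  ✗
  torque (τ = Fr): kg·m²/s²  ✗

Only pressure has units kg/(m·s²).

Answer: pressure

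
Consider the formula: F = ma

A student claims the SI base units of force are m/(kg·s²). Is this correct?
Units of each symbol in F = ma:
  m (mass): kg
  a (acceleration): m/s²

Multiplying the contributions: [kg] · [m/s²]
Adding exponents of each base unit: kg: 1, m: 1, s: -2
SI base units of force: kg·m/s²

The claimed units m/(kg·s²) (exponents kg: -1, m: 1, s: -2) do not match the derived units kg·m/s² (exponents kg: 1, m: 1, s: -2), so the claim is incorrect.

Answer: No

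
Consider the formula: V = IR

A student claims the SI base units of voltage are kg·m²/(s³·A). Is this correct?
Units of each symbol in V = IR:
  I (current): A
  R (resistance, in ohms): kg·m²/(s³·A²)

Multiplying the contributions: [A] · [kg·m²/(s³·A²)]
Adding exponents of each base unit: kg: 1, m: 2, s: -3, A: -1
SI base units of voltage: kg·m²/(s³·A)

The claimed units kg·m²/(s³·A) match the derived units, so the claim is correct.

Answer: Yes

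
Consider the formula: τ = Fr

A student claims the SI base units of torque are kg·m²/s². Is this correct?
Units of each symbol in τ = Fr:
  F (force): kg·m/s²
  r (lever arm): m

Multiplying the contributions: [kg·m/s²] · [m]
Adding exponents of each base unit: kg: 1, m: 2, s: -2
SI base units of torque: kg·m²/s²

The claimed units kg·m²/s² match the derived units, so the claim is correct.

Answer: Yes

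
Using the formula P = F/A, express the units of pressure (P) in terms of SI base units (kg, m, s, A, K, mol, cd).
Units of each symbol in P = F/A:
  F (force): kg·m/s²
  A (area): m²  → in the denominator, contributes 1/m²

Multiplying the contributions: [kg·m/s²] · [1/m²]
Adding exponents of each base unit: kg: 1, m: -1, s: -2
SI base units of pressure: kg/(m·s²)

Answer: kg/(m·s²)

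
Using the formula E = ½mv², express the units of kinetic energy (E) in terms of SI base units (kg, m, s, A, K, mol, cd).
Units of each symbol in E = ½mv²:
  m (mass): kg
  v (speed): m/s  → to the power 2, contributes m²/s²
  The factor ½ is dimensionless.

Multiplying the contributions: [kg] · [m²/s²]
Adding exponents of each base unit: kg: 1, m: 2, s: -2
SI base units of kinetic energy: kg·m²/s²

Answer: kg·m²/s²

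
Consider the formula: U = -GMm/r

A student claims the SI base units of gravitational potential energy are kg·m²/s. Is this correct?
Units of each symbol in U = -GMm/r:
  G (gravitational constant): m³/(kg·s²)
  M (mass): kg
  m (mass): kg
  r (distance): m  → in the denominator, contributes 1/m
  The minus sign does not affect the units.

Multiplying the contributions: [m³/(kg·s²)] · [kg] · [kg] · [1/m]
Adding exponents of each base unit: kg: 1, m: 2, s: -2
SI base units of gravitational potential energy: kg·m²/s²

The claimed units kg·m²/s (exponents kg: 1, m: 2, s: -1) do not match the derived units kg·m²/s² (exponents kg: 1, m: 2, s: -2), so the claim is incorrect.

Answer: No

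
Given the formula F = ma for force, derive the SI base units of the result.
Units of each symbol in F = ma:
  m (mass): kg
  a (acceleration): m/s²

Multiplying the contributions: [kg] · [m/s²]
Adding exponents of each base unit: kg: 1, m: 1, s: -2
SI base units of force: kg·m/s²

Answer: kg·m/s²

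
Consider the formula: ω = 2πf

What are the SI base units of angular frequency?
Units of each symbol in ω = 2πf:
  f (frequency): 1/s
  The factor 2π is dimensionless.

Multiplying the contributions: [1/s]
Adding exponents of each base unit: s: -1
SI base units of angular frequency: 1/s

Answer: 1/s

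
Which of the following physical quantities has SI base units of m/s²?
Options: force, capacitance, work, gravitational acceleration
Checking the SI base units of each option:
  force (F = ma): kg·m/s²  ✗
  capacitance (C = Q/V): s⁴·A²/(kg·m²)  ✗
  work (W = Fd): kg·m²/s²  ✗
  gravitational acceleration (g = GM/r²): m/s²  ✓ matches

Only gravitational acceleration has units m/s².

Answer: gravitational acceleration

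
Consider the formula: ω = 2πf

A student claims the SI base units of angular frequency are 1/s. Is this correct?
Units of each symbol in ω = 2πf:
  f (frequency): 1/s
  The factor 2π is dimensionless.

Multiplying the contributions: [1/s]
Adding exponents of each base unit: s: -1
SI base units of angular frequency: 1/s

The claimed units 1/s match the derived units, so the claim is correct.

Answer: Yes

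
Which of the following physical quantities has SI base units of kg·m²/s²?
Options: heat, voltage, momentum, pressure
Checking the SI base units of each option:
  heat (Q = mcΔT): kg·m²/s²  ✓ matches
  voltage (V = IR): kg·m²/(s³·A)  ✗
  momentum (p = mv): kg·m/s  ✗
  pressure (P = F/A): kg/(m·s²)  ✗

Only heat has units kg·m²/s².

Answer: heat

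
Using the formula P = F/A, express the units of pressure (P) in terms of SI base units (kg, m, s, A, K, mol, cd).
Units of each symbol in P = F/A:
  F (force): kg·m/s²
  A (area): m²  → in the denominator, contributes 1/m²

Multiplying the contributions: [kg·m/s²] · [1/m²]
Adding exponents of each base unit: kg: 1, m: -1, s: -2
SI base units of pressure: kg/(m·s²)

Answer: kg/(m·s²)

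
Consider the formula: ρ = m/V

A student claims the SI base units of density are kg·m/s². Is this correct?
Units of each symbol in ρ = m/V:
  m (mass): kg
  V (volume): m³  → in the denominator, contributes 1/m³

Multiplying the contributions: [kg] · [1/m³]
Adding exponents of each base unit: kg: 1, m: -3
SI base units of density: kg/m³

The claimed units kg·m/s² (exponents kg: 1, m: 1, s: -2) do not match the derived units kg/m³ (exponents kg: 1, m: -3), so the claim is incorrect.

Answer: No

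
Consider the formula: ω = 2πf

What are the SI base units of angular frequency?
Units of each symbol in ω = 2πf:
  f (frequency): 1/s
  The factor 2π is dimensionless.

Multiplying the contributions: [1/s]
Adding exponents of each base unit: s: -1
SI base units of angular frequency: 1/s

Answer: 1/s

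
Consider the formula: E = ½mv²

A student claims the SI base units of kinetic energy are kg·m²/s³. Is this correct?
Units of each symbol in E = ½mv²:
  m (mass): kg
  v (speed): m/s  → to the power 2, contributes m²/s²
  The factor ½ is dimensionless.

Multiplying the contributions: [kg] · [m²/s²]
Adding exponents of each base unit: kg: 1, m: 2, s: -2
SI base units of kinetic energy: kg·m²/s²

The claimed units kg·m²/s³ (exponents kg: 1, m: 2, s: -3) do not match the derived units kg·m²/s² (exponents kg: 1, m: 2, s: -2), so the claim is incorrect.

Answer: No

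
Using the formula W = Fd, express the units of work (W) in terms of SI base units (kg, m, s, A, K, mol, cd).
Units of each symbol in W = Fd:
  F (force): kg·m/s²
  d (displacement): m

Multiplying the contributions: [kg·m/s²] · [m]
Adding exponents of each base unit: kg: 1, m: 2, s: -2
SI base units of work: kg·m²/s²

Answer: kg·m²/s²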